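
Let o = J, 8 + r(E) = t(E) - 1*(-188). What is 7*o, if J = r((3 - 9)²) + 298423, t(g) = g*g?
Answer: 2099293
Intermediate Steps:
t(g) = g²
r(E) = 180 + E² (r(E) = -8 + (E² - 1*(-188)) = -8 + (E² + 188) = -8 + (188 + E²) = 180 + E²)
J = 299899 (J = (180 + ((3 - 9)²)²) + 298423 = (180 + ((-6)²)²) + 298423 = (180 + 36²) + 298423 = (180 + 1296) + 298423 = 1476 + 298423 = 299899)
o = 299899
7*o = 7*299899 = 2099293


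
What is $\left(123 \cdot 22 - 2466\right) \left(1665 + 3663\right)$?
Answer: $1278720$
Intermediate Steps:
$\left(123 \cdot 22 - 2466\right) \left(1665 + 3663\right) = \left(2706 - 2466\right) 5328 = 240 \cdot 5328 = 1278720$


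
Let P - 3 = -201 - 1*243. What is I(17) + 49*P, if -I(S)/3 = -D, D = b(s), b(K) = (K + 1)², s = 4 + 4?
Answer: -21366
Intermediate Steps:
P = -441 (P = 3 + (-201 - 1*243) = 3 + (-201 - 243) = 3 - 444 = -441)
s = 8
b(K) = (1 + K)²
D = 81 (D = (1 + 8)² = 9² = 81)
I(S) = 243 (I(S) = -(-3)*81 = -3*(-81) = 243)
I(17) + 49*P = 243 + 49*(-441) = 243 - 21609 = -21366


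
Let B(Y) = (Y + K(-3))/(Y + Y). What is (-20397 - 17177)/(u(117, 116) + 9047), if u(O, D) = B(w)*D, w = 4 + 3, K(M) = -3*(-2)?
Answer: -263018/64083 ≈ -4.1043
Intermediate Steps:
K(M) = 6
w = 7
B(Y) = (6 + Y)/(2*Y) (B(Y) = (Y + 6)/(Y + Y) = (6 + Y)/((2*Y)) = (6 + Y)*(1/(2*Y)) = (6 + Y)/(2*Y))
u(O, D) = 13*D/14 (u(O, D) = ((½)*(6 + 7)/7)*D = ((½)*(⅐)*13)*D = 13*D/14)
(-20397 - 17177)/(u(117, 116) + 9047) = (-20397 - 17177)/((13/14)*116 + 9047) = -37574/(754/7 + 9047) = -37574/64083/7 = -37574*7/64083 = -263018/64083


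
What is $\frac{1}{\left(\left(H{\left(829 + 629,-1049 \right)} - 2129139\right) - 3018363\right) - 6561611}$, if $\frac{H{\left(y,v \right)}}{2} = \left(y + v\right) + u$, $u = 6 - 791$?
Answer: $- \frac{1}{11709865} \approx -8.5398 \cdot 10^{-8}$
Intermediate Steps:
$u = -785$
$H{\left(y,v \right)} = -1570 + 2 v + 2 y$ ($H{\left(y,v \right)} = 2 \left(\left(y + v\right) - 785\right) = 2 \left(\left(v + y\right) - 785\right) = 2 \left(-785 + v + y\right) = -1570 + 2 v + 2 y$)
$\frac{1}{\left(\left(H{\left(829 + 629,-1049 \right)} - 2129139\right) - 3018363\right) - 6561611} = \frac{1}{\left(\left(\left(-1570 + 2 \left(-1049\right) + 2 \left(829 + 629\right)\right) - 2129139\right) - 3018363\right) - 6561611} = \frac{1}{\left(\left(\left(-1570 - 2098 + 2 \cdot 1458\right) - 2129139\right) - 3018363\right) - 6561611} = \frac{1}{\left(\left(\left(-1570 - 2098 + 2916\right) - 2129139\right) - 3018363\right) - 6561611} = \frac{1}{\left(\left(-752 - 2129139\right) - 3018363\right) - 6561611} = \frac{1}{\left(-2129891 - 3018363\right) - 6561611} = \frac{1}{-5148254 - 6561611} = \frac{1}{-11709865} = - \frac{1}{11709865}$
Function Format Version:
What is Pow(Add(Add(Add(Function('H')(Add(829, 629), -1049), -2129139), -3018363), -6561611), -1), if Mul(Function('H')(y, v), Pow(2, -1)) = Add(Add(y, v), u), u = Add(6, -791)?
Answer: Rational(-1, 11709865) ≈ -8.5398e-8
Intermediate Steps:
u = -785
Function('H')(y, v) = Add(-1570, Mul(2, v), Mul(2, y)) (Function('H')(y, v) = Mul(2, Add(Add(y, v), -785)) = Mul(2, Add(Add(v, y), -785)) = Mul(2, Add(-785, v, y)) = Add(-1570, Mul(2, v), Mul(2, y)))
Pow(Add(Add(Add(Function('H')(Add(829, 629), -1049), -2129139), -3018363), -6561611), -1) = Pow(Add(Add(Add(Add(-1570, Mul(2, -1049), Mul(2, Add(829, 629))), -2129139), -3018363), -6561611), -1) = Pow(Add(Add(Add(Add(-1570, -2098, Mul(2, 1458)), -2129139), -3018363), -6561611), -1) = Pow(Add(Add(Add(Add(-1570, -2098, 2916), -2129139), -3018363), -6561611), -1) = Pow(Add(Add(Add(-752, -2129139), -3018363), -6561611), -1) = Pow(Add(Add(-2129891, -3018363), -6561611), -1) = Pow(Add(-5148254, -6561611), -1) = Pow(-11709865, -1) = Rational(-1, 11709865)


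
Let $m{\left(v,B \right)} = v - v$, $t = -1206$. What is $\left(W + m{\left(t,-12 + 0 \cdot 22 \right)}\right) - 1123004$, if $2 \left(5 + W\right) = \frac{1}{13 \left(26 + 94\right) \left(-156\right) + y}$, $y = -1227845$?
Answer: $- \frac{3304352911691}{2942410} \approx -1.123 \cdot 10^{6}$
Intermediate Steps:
$m{\left(v,B \right)} = 0$
$W = - \frac{14712051}{2942410}$ ($W = -5 + \frac{1}{2 \left(13 \left(26 + 94\right) \left(-156\right) - 1227845\right)} = -5 + \frac{1}{2 \left(13 \cdot 120 \left(-156\right) - 1227845\right)} = -5 + \frac{1}{2 \left(13 \left(-18720\right) - 1227845\right)} = -5 + \frac{1}{2 \left(-243360 - 1227845\right)} = -5 + \frac{1}{2 \left(-1471205\right)} = -5 + \frac{1}{2} \left(- \frac{1}{1471205}\right) = -5 - \frac{1}{2942410} = - \frac{14712051}{2942410} \approx -5.0$)
$\left(W + m{\left(t,-12 + 0 \cdot 22 \right)}\right) - 1123004 = \left(- \frac{14712051}{2942410} + 0\right) - 1123004 = - \frac{14712051}{2942410} - 1123004 = - \frac{3304352911691}{2942410}$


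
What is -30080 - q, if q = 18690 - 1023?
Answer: -47747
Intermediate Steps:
q = 17667
-30080 - q = -30080 - 1*17667 = -30080 - 17667 = -47747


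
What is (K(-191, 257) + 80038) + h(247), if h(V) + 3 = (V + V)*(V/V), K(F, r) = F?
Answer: 80338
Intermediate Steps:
h(V) = -3 + 2*V (h(V) = -3 + (V + V)*(V/V) = -3 + (2*V)*1 = -3 + 2*V)
(K(-191, 257) + 80038) + h(247) = (-191 + 80038) + (-3 + 2*247) = 79847 + (-3 + 494) = 79847 + 491 = 80338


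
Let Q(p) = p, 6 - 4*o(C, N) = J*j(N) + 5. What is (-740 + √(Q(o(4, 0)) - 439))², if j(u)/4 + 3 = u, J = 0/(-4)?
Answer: 2188645/4 - 2220*I*√195 ≈ 5.4716e+5 - 31001.0*I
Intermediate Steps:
J = 0 (J = 0*(-¼) = 0)
j(u) = -12 + 4*u
o(C, N) = ¼ (o(C, N) = 3/2 - (0*(-12 + 4*N) + 5)/4 = 3/2 - (0 + 5)/4 = 3/2 - ¼*5 = 3/2 - 5/4 = ¼)
(-740 + √(Q(o(4, 0)) - 439))² = (-740 + √(¼ - 439))² = (-740 + √(-1755/4))² = (-740 + 3*I*√195/2)²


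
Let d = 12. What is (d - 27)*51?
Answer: -765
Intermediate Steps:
(d - 27)*51 = (12 - 27)*51 = -15*51 = -765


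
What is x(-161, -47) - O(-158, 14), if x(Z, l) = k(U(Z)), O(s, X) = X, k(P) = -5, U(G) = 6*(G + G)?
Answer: -19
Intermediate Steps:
U(G) = 12*G (U(G) = 6*(2*G) = 12*G)
x(Z, l) = -5
x(-161, -47) - O(-158, 14) = -5 - 1*14 = -5 - 14 = -19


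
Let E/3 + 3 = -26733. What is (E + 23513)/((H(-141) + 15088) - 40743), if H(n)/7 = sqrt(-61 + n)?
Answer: 207787175/94026989 + 56695*I*sqrt(202)/94026989 ≈ 2.2099 + 0.0085697*I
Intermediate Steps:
E = -80208 (E = -9 + 3*(-26733) = -9 - 80199 = -80208)
H(n) = 7*sqrt(-61 + n)
(E + 23513)/((H(-141) + 15088) - 40743) = (-80208 + 23513)/((7*sqrt(-61 - 141) + 15088) - 40743) = -56695/((7*sqrt(-202) + 15088) - 40743) = -56695/((7*(I*sqrt(202)) + 15088) - 40743) = -56695/((7*I*sqrt(202) + 15088) - 40743) = -56695/((15088 + 7*I*sqrt(202)) - 40743) = -56695/(-25655 + 7*I*sqrt(202))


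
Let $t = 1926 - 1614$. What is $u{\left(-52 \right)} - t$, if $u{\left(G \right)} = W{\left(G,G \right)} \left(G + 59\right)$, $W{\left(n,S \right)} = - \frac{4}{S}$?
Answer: $- \frac{4049}{13} \approx -311.46$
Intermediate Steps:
$t = 312$
$u{\left(G \right)} = - \frac{4 \left(59 + G\right)}{G}$ ($u{\left(G \right)} = - \frac{4}{G} \left(G + 59\right) = - \frac{4}{G} \left(59 + G\right) = - \frac{4 \left(59 + G\right)}{G}$)
$u{\left(-52 \right)} - t = \left(-4 - \frac{236}{-52}\right) - 312 = \left(-4 - - \frac{59}{13}\right) - 312 = \left(-4 + \frac{59}{13}\right) - 312 = \frac{7}{13} - 312 = - \frac{4049}{13}$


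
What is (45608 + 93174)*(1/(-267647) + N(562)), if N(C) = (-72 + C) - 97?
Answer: 14597822141140/267647 ≈ 5.4541e+7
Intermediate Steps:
N(C) = -169 + C
(45608 + 93174)*(1/(-267647) + N(562)) = (45608 + 93174)*(1/(-267647) + (-169 + 562)) = 138782*(-1/267647 + 393) = 138782*(105185270/267647) = 14597822141140/267647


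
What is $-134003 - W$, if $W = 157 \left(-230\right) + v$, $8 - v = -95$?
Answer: $-97996$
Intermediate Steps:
$v = 103$ ($v = 8 - -95 = 8 + 95 = 103$)
$W = -36007$ ($W = 157 \left(-230\right) + 103 = -36110 + 103 = -36007$)
$-134003 - W = -134003 - -36007 = -134003 + 36007 = -97996$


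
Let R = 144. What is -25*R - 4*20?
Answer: -3680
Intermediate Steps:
-25*R - 4*20 = -25*144 - 4*20 = -3600 - 80 = -3680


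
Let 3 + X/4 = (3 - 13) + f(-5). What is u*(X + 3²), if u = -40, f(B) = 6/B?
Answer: 1912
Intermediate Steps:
X = -284/5 (X = -12 + 4*((3 - 13) + 6/(-5)) = -12 + 4*(-10 + 6*(-⅕)) = -12 + 4*(-10 - 6/5) = -12 + 4*(-56/5) = -12 - 224/5 = -284/5 ≈ -56.800)
u*(X + 3²) = -40*(-284/5 + 3²) = -40*(-284/5 + 9) = -40*(-239/5) = 1912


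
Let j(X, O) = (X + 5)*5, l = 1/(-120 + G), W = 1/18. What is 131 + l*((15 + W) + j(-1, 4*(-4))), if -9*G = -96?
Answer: 257177/1968 ≈ 130.68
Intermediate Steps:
G = 32/3 (G = -⅑*(-96) = 32/3 ≈ 10.667)
W = 1/18 ≈ 0.055556
l = -3/328 (l = 1/(-120 + 32/3) = 1/(-328/3) = -3/328 ≈ -0.0091463)
j(X, O) = 25 + 5*X (j(X, O) = (5 + X)*5 = 25 + 5*X)
131 + l*((15 + W) + j(-1, 4*(-4))) = 131 - 3*((15 + 1/18) + (25 + 5*(-1)))/328 = 131 - 3*(271/18 + (25 - 5))/328 = 131 - 3*(271/18 + 20)/328 = 131 - 3/328*631/18 = 131 - 631/1968 = 257177/1968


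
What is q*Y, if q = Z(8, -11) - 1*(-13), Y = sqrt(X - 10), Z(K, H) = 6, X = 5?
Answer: 19*I*sqrt(5) ≈ 42.485*I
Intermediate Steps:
Y = I*sqrt(5) (Y = sqrt(5 - 10) = sqrt(-5) = I*sqrt(5) ≈ 2.2361*I)
q = 19 (q = 6 - 1*(-13) = 6 + 13 = 19)
q*Y = 19*(I*sqrt(5)) = 19*I*sqrt(5)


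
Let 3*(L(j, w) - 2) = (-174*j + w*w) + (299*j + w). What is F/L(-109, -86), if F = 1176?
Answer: -392/701 ≈ -0.55920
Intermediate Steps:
L(j, w) = 2 + w/3 + w²/3 + 125*j/3 (L(j, w) = 2 + ((-174*j + w*w) + (299*j + w))/3 = 2 + ((-174*j + w²) + (w + 299*j))/3 = 2 + ((w² - 174*j) + (w + 299*j))/3 = 2 + (w + w² + 125*j)/3 = 2 + (w/3 + w²/3 + 125*j/3) = 2 + w/3 + w²/3 + 125*j/3)
F/L(-109, -86) = 1176/(2 + (⅓)*(-86) + (⅓)*(-86)² + (125/3)*(-109)) = 1176/(2 - 86/3 + (⅓)*7396 - 13625/3) = 1176/(2 - 86/3 + 7396/3 - 13625/3) = 1176/(-2103) = 1176*(-1/2103) = -392/701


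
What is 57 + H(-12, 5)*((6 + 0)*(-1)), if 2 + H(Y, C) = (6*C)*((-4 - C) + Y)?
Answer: 3849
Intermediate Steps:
H(Y, C) = -2 + 6*C*(-4 + Y - C) (H(Y, C) = -2 + (6*C)*((-4 - C) + Y) = -2 + (6*C)*(-4 + Y - C) = -2 + 6*C*(-4 + Y - C))
57 + H(-12, 5)*((6 + 0)*(-1)) = 57 + (-2 - 24*5 - 6*5**2 + 6*5*(-12))*((6 + 0)*(-1)) = 57 + (-2 - 120 - 6*25 - 360)*(6*(-1)) = 57 + (-2 - 120 - 150 - 360)*(-6) = 57 - 632*(-6) = 57 + 3792 = 3849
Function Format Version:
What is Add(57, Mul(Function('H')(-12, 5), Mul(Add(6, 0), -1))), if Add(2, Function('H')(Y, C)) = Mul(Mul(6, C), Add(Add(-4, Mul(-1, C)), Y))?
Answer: 3849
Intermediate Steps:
Function('H')(Y, C) = Add(-2, Mul(6, C, Add(-4, Y, Mul(-1, C)))) (Function('H')(Y, C) = Add(-2, Mul(Mul(6, C), Add(Add(-4, Mul(-1, C)), Y))) = Add(-2, Mul(Mul(6, C), Add(-4, Y, Mul(-1, C)))) = Add(-2, Mul(6, C, Add(-4, Y, Mul(-1, C)))))
Add(57, Mul(Function('H')(-12, 5), Mul(Add(6, 0), -1))) = Add(57, Mul(Add(-2, Mul(-24, 5), Mul(-6, Pow(5, 2)), Mul(6, 5, -12)), Mul(Add(6, 0), -1))) = Add(57, Mul(Add(-2, -120, Mul(-6, 25), -360), Mul(6, -1))) = Add(57, Mul(Add(-2, -120, -150, -360), -6)) = Add(57, Mul(-632, -6)) = Add(57, 3792) = 3849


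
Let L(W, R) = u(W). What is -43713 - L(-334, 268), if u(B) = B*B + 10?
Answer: -155279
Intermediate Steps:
u(B) = 10 + B**2 (u(B) = B**2 + 10 = 10 + B**2)
L(W, R) = 10 + W**2
-43713 - L(-334, 268) = -43713 - (10 + (-334)**2) = -43713 - (10 + 111556) = -43713 - 1*111566 = -43713 - 111566 = -155279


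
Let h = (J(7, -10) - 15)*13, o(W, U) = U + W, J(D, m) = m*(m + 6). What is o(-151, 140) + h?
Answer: 314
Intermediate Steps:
J(D, m) = m*(6 + m)
h = 325 (h = (-10*(6 - 10) - 15)*13 = (-10*(-4) - 15)*13 = (40 - 15)*13 = 25*13 = 325)
o(-151, 140) + h = (140 - 151) + 325 = -11 + 325 = 314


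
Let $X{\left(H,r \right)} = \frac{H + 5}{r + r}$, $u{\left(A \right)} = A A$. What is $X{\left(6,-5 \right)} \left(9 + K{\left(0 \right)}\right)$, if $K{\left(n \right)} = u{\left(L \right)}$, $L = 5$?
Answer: $- \frac{187}{5} \approx -37.4$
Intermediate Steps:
$u{\left(A \right)} = A^{2}$
$K{\left(n \right)} = 25$ ($K{\left(n \right)} = 5^{2} = 25$)
$X{\left(H,r \right)} = \frac{5 + H}{2 r}$
$X{\left(6,-5 \right)} \left(9 + K{\left(0 \right)}\right) = \frac{5 + 6}{2 \left(-5\right)} \left(9 + 25\right) = \frac{1}{2} \left(- \frac{1}{5}\right) 11 \cdot 34 = \left(- \frac{11}{10}\right) 34 = - \frac{187}{5}$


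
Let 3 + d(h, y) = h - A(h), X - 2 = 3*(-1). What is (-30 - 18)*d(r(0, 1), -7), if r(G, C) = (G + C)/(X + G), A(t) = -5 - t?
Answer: 0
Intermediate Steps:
X = -1 (X = 2 + 3*(-1) = 2 - 3 = -1)
r(G, C) = (C + G)/(-1 + G) (r(G, C) = (G + C)/(-1 + G) = (C + G)/(-1 + G))
d(h, y) = 2 + 2*h (d(h, y) = -3 + (h - (-5 - h)) = -3 + (h + (5 + h)) = -3 + (5 + 2*h) = 2 + 2*h)
(-30 - 18)*d(r(0, 1), -7) = (-30 - 18)*(2 + 2*((1 + 0)/(-1 + 0))) = -48*(2 + 2*(1/(-1))) = -48*(2 + 2*(-1*1)) = -48*(2 + 2*(-1)) = -48*(2 - 2) = -48*0 = 0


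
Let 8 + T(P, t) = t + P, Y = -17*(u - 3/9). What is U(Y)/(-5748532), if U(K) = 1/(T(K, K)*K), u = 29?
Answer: -9/24776034955232 ≈ -3.6325e-13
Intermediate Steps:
Y = -1462/3 (Y = -17*(29 - 3/9) = -17*(29 - 3*1/9) = -17*(29 - 1/3) = -17*86/3 = -1462/3 ≈ -487.33)
T(P, t) = -8 + P + t (T(P, t) = -8 + (t + P) = -8 + (P + t) = -8 + P + t)
U(K) = 1/(K*(-8 + 2*K)) (U(K) = 1/((-8 + K + K)*K) = 1/((-8 + 2*K)*K) = 1/(K*(-8 + 2*K)))
U(Y)/(-5748532) = (1/(2*(-1462/3)*(-4 - 1462/3)))/(-5748532) = ((1/2)*(-3/1462)/(-1474/3))*(-1/5748532) = ((1/2)*(-3/1462)*(-3/1474))*(-1/5748532) = (9/4309976)*(-1/5748532) = -9/24776034955232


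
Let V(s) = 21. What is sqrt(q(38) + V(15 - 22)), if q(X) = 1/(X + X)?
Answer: sqrt(30343)/38 ≈ 4.5840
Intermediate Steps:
q(X) = 1/(2*X)
sqrt(q(38) + V(15 - 22)) = sqrt((1/2)/38 + 21) = sqrt((1/2)*(1/38) + 21) = sqrt(1/76 + 21) = sqrt(1597/76) = sqrt(30343)/38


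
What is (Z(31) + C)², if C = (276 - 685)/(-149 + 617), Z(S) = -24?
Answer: 135512881/219024 ≈ 618.71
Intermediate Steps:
C = -409/468 ≈ -0.87393
(Z(31) + C)² = (-24 - 409/468)² = (-11641/468)² = 135512881/219024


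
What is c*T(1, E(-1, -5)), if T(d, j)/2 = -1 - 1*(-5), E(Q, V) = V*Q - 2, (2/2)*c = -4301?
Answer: -34408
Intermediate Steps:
c = -4301
E(Q, V) = -2 + Q*V (E(Q, V) = Q*V - 2 = -2 + Q*V)
T(d, j) = 8 (T(d, j) = 2*(-1 - 1*(-5)) = 2*(-1 + 5) = 2*4 = 8)
c*T(1, E(-1, -5)) = -4301*8 = -34408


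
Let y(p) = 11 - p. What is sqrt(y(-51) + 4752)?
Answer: sqrt(4814) ≈ 69.383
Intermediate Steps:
sqrt(y(-51) + 4752) = sqrt((11 - 1*(-51)) + 4752) = sqrt((11 + 51) + 4752) = sqrt(62 + 4752) = sqrt(4814)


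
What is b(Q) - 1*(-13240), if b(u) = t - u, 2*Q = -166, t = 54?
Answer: 13377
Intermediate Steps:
Q = -83 (Q = (½)*(-166) = -83)
b(u) = 54 - u
b(Q) - 1*(-13240) = (54 - 1*(-83)) - 1*(-13240) = (54 + 83) + 13240 = 137 + 13240 = 13377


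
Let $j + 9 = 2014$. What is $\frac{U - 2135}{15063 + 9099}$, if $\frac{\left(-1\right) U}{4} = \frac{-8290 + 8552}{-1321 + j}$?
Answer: $- \frac{365347}{4131702} \approx -0.088425$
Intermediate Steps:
$j = 2005$ ($j = -9 + 2014 = 2005$)
$U = - \frac{262}{171}$ ($U = - 4 \frac{-8290 + 8552}{-1321 + 2005} = - 4 \cdot \frac{262}{684} = - 4 \cdot 262 \cdot \frac{1}{684} = \left(-4\right) \frac{131}{342} = - \frac{262}{171} \approx -1.5322$)
$\frac{U - 2135}{15063 + 9099} = \frac{- \frac{262}{171} - 2135}{15063 + 9099} = - \frac{365347}{171 \cdot 24162} = \left(- \frac{365347}{171}\right) \frac{1}{24162} = - \frac{365347}{4131702}$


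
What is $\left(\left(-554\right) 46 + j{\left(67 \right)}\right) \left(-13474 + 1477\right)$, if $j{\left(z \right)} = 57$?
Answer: $305047719$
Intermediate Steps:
$\left(\left(-554\right) 46 + j{\left(67 \right)}\right) \left(-13474 + 1477\right) = \left(\left(-554\right) 46 + 57\right) \left(-13474 + 1477\right) = \left(-25484 + 57\right) \left(-11997\right) = \left(-25427\right) \left(-11997\right) = 305047719$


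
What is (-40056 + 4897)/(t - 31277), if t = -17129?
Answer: 35159/48406 ≈ 0.72634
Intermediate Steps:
(-40056 + 4897)/(t - 31277) = (-40056 + 4897)/(-17129 - 31277) = -35159/(-48406) = -35159*(-1/48406) = 35159/48406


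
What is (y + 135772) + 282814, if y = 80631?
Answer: 499217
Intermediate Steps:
(y + 135772) + 282814 = (80631 + 135772) + 282814 = 216403 + 282814 = 499217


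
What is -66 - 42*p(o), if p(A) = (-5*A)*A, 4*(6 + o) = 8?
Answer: 3294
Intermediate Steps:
o = -4 (o = -6 + (1/4)*8 = -6 + 2 = -4)
p(A) = -5*A**2
-66 - 42*p(o) = -66 - (-210)*(-4)**2 = -66 - (-210)*16 = -66 - 42*(-80) = -66 + 3360 = 3294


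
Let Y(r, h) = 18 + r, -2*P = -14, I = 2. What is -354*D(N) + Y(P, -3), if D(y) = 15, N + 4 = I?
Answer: -5285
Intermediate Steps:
N = -2 (N = -4 + 2 = -2)
P = 7 (P = -½*(-14) = 7)
-354*D(N) + Y(P, -3) = -354*15 + (18 + 7) = -5310 + 25 = -5285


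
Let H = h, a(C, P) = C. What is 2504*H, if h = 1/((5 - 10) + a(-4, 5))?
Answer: -2504/9 ≈ -278.22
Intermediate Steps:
h = -⅑ (h = 1/((5 - 10) - 4) = 1/(-5 - 4) = 1/(-9) = -⅑ ≈ -0.11111)
H = -⅑ ≈ -0.11111
2504*H = 2504*(-⅑) = -2504/9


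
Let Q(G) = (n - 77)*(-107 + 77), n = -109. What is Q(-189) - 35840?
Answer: -30260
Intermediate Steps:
Q(G) = 5580 (Q(G) = (-109 - 77)*(-107 + 77) = -186*(-30) = 5580)
Q(-189) - 35840 = 5580 - 35840 = -30260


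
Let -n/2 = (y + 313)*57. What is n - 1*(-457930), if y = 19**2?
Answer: 381094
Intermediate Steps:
y = 361
n = -76836 (n = -2*(361 + 313)*57 = -1348*57 = -2*38418 = -76836)
n - 1*(-457930) = -76836 - 1*(-457930) = -76836 + 457930 = 381094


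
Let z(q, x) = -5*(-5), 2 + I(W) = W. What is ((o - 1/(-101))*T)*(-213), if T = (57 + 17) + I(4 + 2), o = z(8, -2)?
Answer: -41966964/101 ≈ -4.1551e+5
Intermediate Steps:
I(W) = -2 + W
z(q, x) = 25
o = 25
T = 78 (T = (57 + 17) + (-2 + (4 + 2)) = 74 + (-2 + 6) = 74 + 4 = 78)
((o - 1/(-101))*T)*(-213) = ((25 - 1/(-101))*78)*(-213) = ((25 - 1*(-1/101))*78)*(-213) = ((25 + 1/101)*78)*(-213) = ((2526/101)*78)*(-213) = (197028/101)*(-213) = -41966964/101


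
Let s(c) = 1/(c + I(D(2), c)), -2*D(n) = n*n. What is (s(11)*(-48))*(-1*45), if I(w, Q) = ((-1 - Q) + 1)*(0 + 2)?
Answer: -2160/11 ≈ -196.36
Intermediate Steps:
D(n) = -n²/2 (D(n) = -n*n/2 = -n²/2)
I(w, Q) = -2*Q (I(w, Q) = -Q*2 = -2*Q)
s(c) = -1/c (s(c) = 1/(c - 2*c) = 1/(-c) = -1/c)
(s(11)*(-48))*(-1*45) = (-1/11*(-48))*(-1*45) = (-1*1/11*(-48))*(-45) = -1/11*(-48)*(-45) = (48/11)*(-45) = -2160/11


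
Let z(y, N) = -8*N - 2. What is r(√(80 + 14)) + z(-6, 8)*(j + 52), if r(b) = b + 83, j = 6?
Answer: -3745 + √94 ≈ -3735.3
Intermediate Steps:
z(y, N) = -2 - 8*N
r(b) = 83 + b
r(√(80 + 14)) + z(-6, 8)*(j + 52) = (83 + √(80 + 14)) + (-2 - 8*8)*(6 + 52) = (83 + √94) + (-2 - 64)*58 = (83 + √94) - 66*58 = (83 + √94) - 3828 = -3745 + √94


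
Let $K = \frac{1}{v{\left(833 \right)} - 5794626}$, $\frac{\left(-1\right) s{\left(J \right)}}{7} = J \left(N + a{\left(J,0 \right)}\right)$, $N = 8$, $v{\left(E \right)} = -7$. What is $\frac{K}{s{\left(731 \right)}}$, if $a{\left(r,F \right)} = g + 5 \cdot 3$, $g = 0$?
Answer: $\frac{1}{681976152403} \approx 1.4663 \cdot 10^{-12}$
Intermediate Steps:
$a{\left(r,F \right)} = 15$ ($a{\left(r,F \right)} = 0 + 5 \cdot 3 = 0 + 15 = 15$)
$s{\left(J \right)} = - 161 J$ ($s{\left(J \right)} = - 7 J \left(8 + 15\right) = - 7 J 23 = - 7 \cdot 23 J = - 161 J$)
$K = - \frac{1}{5794633}$ ($K = \frac{1}{-7 - 5794626} = \frac{1}{-5794633} = - \frac{1}{5794633} \approx -1.7257 \cdot 10^{-7}$)
$\frac{K}{s{\left(731 \right)}} = - \frac{1}{5794633 \left(\left(-161\right) 731\right)} = - \frac{1}{5794633 \left(-117691\right)} = \left(- \frac{1}{5794633}\right) \left(- \frac{1}{117691}\right) = \frac{1}{681976152403}$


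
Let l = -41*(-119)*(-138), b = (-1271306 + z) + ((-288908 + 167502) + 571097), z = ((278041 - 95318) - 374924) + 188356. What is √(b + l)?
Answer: I*√1498762 ≈ 1224.2*I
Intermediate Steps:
z = -3845 (z = (182723 - 374924) + 188356 = -192201 + 188356 = -3845)
b = -825460 (b = (-1271306 - 3845) + ((-288908 + 167502) + 571097) = -1275151 + (-121406 + 571097) = -1275151 + 449691 = -825460)
l = -673302 (l = 4879*(-138) = -673302)
√(b + l) = √(-825460 - 673302) = √(-1498762) = I*√1498762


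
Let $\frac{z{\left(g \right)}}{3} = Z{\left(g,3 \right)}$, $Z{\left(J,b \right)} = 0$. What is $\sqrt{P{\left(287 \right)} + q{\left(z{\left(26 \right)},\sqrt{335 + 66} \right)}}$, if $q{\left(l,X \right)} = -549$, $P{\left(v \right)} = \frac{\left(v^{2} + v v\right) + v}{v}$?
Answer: $\sqrt{26} \approx 5.099$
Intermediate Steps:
$z{\left(g \right)} = 0$ ($z{\left(g \right)} = 3 \cdot 0 = 0$)
$P{\left(v \right)} = \frac{v + 2 v^{2}}{v}$ ($P{\left(v \right)} = \frac{\left(v^{2} + v^{2}\right) + v}{v} = \frac{2 v^{2} + v}{v} = \frac{v + 2 v^{2}}{v}$)
$\sqrt{P{\left(287 \right)} + q{\left(z{\left(26 \right)},\sqrt{335 + 66} \right)}} = \sqrt{\left(1 + 2 \cdot 287\right) - 549} = \sqrt{\left(1 + 574\right) - 549} = \sqrt{575 - 549} = \sqrt{26}$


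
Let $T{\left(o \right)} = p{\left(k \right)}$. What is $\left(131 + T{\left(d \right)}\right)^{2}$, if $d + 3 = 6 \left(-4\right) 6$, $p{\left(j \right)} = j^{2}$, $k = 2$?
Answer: $18225$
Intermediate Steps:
$d = -147$ ($d = -3 + 6 \left(-4\right) 6 = -3 - 144 = -147$)
$T{\left(o \right)} = 4$ ($T{\left(o \right)} = 2^{2} = 4$)
$\left(131 + T{\left(d \right)}\right)^{2} = \left(131 + 4\right)^{2} = 135^{2} = 18225$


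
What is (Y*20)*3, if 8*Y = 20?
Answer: 150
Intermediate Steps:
Y = 5/2 (Y = (⅛)*20 = 5/2 ≈ 2.5000)
(Y*20)*3 = ((5/2)*20)*3 = 50*3 = 150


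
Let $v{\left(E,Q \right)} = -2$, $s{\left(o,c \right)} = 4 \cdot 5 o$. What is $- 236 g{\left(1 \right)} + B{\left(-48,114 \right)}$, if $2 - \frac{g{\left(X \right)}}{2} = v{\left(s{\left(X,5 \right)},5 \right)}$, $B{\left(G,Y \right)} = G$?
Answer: $-1936$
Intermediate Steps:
$s{\left(o,c \right)} = 20 o$
$g{\left(X \right)} = 8$ ($g{\left(X \right)} = 4 - -4 = 4 + 4 = 8$)
$- 236 g{\left(1 \right)} + B{\left(-48,114 \right)} = \left(-236\right) 8 - 48 = -1888 - 48 = -1936$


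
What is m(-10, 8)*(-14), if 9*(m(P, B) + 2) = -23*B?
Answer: 2828/9 ≈ 314.22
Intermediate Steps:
m(P, B) = -2 - 23*B/9 (m(P, B) = -2 + (-23*B)/9 = -2 - 23*B/9)
m(-10, 8)*(-14) = (-2 - 23/9*8)*(-14) = (-2 - 184/9)*(-14) = -202/9*(-14) = 2828/9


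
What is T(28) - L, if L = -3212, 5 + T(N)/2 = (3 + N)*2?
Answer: 3326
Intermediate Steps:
T(N) = 2 + 4*N (T(N) = -10 + 2*((3 + N)*2) = -10 + 2*(6 + 2*N) = -10 + (12 + 4*N) = 2 + 4*N)
T(28) - L = (2 + 4*28) - 1*(-3212) = (2 + 112) + 3212 = 114 + 3212 = 3326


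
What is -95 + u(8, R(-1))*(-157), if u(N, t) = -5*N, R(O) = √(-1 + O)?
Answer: 6185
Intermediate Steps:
-95 + u(8, R(-1))*(-157) = -95 - 5*8*(-157) = -95 - 40*(-157) = -95 + 6280 = 6185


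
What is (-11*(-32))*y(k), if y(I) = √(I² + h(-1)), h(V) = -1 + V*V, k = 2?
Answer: 704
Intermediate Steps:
h(V) = -1 + V²
y(I) = √(I²) (y(I) = √(I² + (-1 + (-1)²)) = √(I² + (-1 + 1)) = √(I² + 0) = √(I²))
(-11*(-32))*y(k) = (-11*(-32))*√(2²) = 352*√4 = 352*2 = 704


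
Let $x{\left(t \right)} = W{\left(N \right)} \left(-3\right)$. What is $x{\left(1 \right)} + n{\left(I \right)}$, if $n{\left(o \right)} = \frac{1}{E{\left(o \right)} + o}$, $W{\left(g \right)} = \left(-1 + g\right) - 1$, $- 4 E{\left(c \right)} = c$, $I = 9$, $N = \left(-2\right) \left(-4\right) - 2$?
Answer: $- \frac{320}{27} \approx -11.852$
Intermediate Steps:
$N = 6$ ($N = 8 - 2 = 6$)
$E{\left(c \right)} = - \frac{c}{4}$
$W{\left(g \right)} = -2 + g$
$n{\left(o \right)} = \frac{4}{3 o}$ ($n{\left(o \right)} = \frac{1}{- \frac{o}{4} + o} = \frac{1}{\frac{3}{4} o} = \frac{4}{3 o}$)
$x{\left(t \right)} = -12$ ($x{\left(t \right)} = \left(-2 + 6\right) \left(-3\right) = 4 \left(-3\right) = -12$)
$x{\left(1 \right)} + n{\left(I \right)} = -12 + \frac{4}{3 \cdot 9} = -12 + \frac{4}{3} \cdot \frac{1}{9} = -12 + \frac{4}{27} = - \frac{320}{27}$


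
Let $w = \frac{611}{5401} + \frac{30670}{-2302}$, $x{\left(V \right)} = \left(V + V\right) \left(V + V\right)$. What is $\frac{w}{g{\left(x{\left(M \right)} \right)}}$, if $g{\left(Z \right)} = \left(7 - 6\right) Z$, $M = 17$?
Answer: $- \frac{41060537}{3593166478} \approx -0.011427$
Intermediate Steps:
$x{\left(V \right)} = 4 V^{2}$ ($x{\left(V \right)} = 2 V 2 V = 4 V^{2}$)
$w = - \frac{82121074}{6216551}$ ($w = 611 \cdot \frac{1}{5401} + 30670 \left(- \frac{1}{2302}\right) = \frac{611}{5401} - \frac{15335}{1151} = - \frac{82121074}{6216551} \approx -13.21$)
$g{\left(Z \right)} = Z$ ($g{\left(Z \right)} = \left(7 - 6\right) Z = 1 Z = Z$)
$\frac{w}{g{\left(x{\left(M \right)} \right)}} = - \frac{82121074}{6216551 \cdot 4 \cdot 17^{2}} = - \frac{82121074}{6216551 \cdot 4 \cdot 289} = - \frac{82121074}{6216551 \cdot 1156} = \left(- \frac{82121074}{6216551}\right) \frac{1}{1156} = - \frac{41060537}{3593166478}$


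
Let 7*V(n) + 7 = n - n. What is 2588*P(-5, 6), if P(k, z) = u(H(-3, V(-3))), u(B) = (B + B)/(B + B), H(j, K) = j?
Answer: 2588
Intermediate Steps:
V(n) = -1 (V(n) = -1 + (n - n)/7 = -1 + (⅐)*0 = -1 + 0 = -1)
u(B) = 1 (u(B) = (2*B)/((2*B)) = (2*B)*(1/(2*B)) = 1)
P(k, z) = 1
2588*P(-5, 6) = 2588*1 = 2588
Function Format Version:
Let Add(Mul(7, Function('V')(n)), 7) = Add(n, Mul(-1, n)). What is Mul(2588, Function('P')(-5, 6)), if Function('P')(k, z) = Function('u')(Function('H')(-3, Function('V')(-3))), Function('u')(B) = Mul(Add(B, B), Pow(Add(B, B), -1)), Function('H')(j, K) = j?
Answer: 2588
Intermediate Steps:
Function('V')(n) = -1 (Function('V')(n) = Add(-1, Mul(Rational(1, 7), Add(n, Mul(-1, n)))) = Add(-1, Mul(Rational(1, 7), 0)) = Add(-1, 0) = -1)
Function('u')(B) = 1 (Function('u')(B) = Mul(Mul(2, B), Pow(Mul(2, B), -1)) = Mul(Mul(2, B), Mul(Rational(1, 2), Pow(B, -1))) = 1)
Function('P')(k, z) = 1
Mul(2588, Function('P')(-5, 6)) = Mul(2588, 1) = 2588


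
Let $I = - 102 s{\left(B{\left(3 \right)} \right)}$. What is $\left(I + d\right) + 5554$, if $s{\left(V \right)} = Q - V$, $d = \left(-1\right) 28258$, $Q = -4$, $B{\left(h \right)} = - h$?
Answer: $-22602$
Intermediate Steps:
$d = -28258$
$s{\left(V \right)} = -4 - V$
$I = 102$ ($I = - 102 \left(-4 - \left(-1\right) 3\right) = - 102 \left(-4 - -3\right) = - 102 \left(-4 + 3\right) = \left(-102\right) \left(-1\right) = 102$)
$\left(I + d\right) + 5554 = \left(102 - 28258\right) + 5554 = -28156 + 5554 = -22602$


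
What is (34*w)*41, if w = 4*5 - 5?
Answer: 20910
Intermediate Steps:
w = 15 (w = 20 - 5 = 15)
(34*w)*41 = (34*15)*41 = 510*41 = 20910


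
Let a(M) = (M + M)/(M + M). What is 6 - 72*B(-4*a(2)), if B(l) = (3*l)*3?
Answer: 2598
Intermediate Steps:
a(M) = 1 (a(M) = (2*M)/((2*M)) = (2*M)*(1/(2*M)) = 1)
B(l) = 9*l
6 - 72*B(-4*a(2)) = 6 - 648*(-4*1) = 6 - 648*(-4) = 6 - 72*(-36) = 6 + 2592 = 2598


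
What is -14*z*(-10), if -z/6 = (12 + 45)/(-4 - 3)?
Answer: 6840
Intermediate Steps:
z = 342/7 (z = -6*(12 + 45)/(-4 - 3) = -342/(-7) = -342*(-1)/7 = -6*(-57/7) = 342/7 ≈ 48.857)
-14*z*(-10) = -14*342/7*(-10) = -684*(-10) = 6840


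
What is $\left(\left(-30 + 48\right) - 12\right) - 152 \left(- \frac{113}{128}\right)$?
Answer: $\frac{2243}{16} \approx 140.19$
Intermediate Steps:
$\left(\left(-30 + 48\right) - 12\right) - 152 \left(- \frac{113}{128}\right) = \left(18 - 12\right) - 152 \left(\left(-113\right) \frac{1}{128}\right) = 6 - - \frac{2147}{16} = 6 + \frac{2147}{16} = \frac{2243}{16}$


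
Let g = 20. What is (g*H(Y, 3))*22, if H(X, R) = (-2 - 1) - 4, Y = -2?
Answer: -3080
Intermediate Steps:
H(X, R) = -7 (H(X, R) = -3 - 4 = -7)
(g*H(Y, 3))*22 = (20*(-7))*22 = -140*22 = -3080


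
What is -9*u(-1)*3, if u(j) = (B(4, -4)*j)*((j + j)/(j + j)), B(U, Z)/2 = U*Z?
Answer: -864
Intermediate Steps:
B(U, Z) = 2*U*Z (B(U, Z) = 2*(U*Z) = 2*U*Z)
u(j) = -32*j (u(j) = ((2*4*(-4))*j)*((j + j)/(j + j)) = (-32*j)*((2*j)/((2*j))) = (-32*j)*((2*j)*(1/(2*j))) = -32*j*1 = -32*j)
-9*u(-1)*3 = -(-288)*(-1)*3 = -9*32*3 = -288*3 = -864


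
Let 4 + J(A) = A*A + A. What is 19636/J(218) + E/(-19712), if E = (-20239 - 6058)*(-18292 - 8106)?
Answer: -8284692378299/235252864 ≈ -35216.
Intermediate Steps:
J(A) = -4 + A + A**2 (J(A) = -4 + (A*A + A) = -4 + (A**2 + A) = -4 + (A + A**2) = -4 + A + A**2)
E = 694188206 (E = -26297*(-26398) = 694188206)
19636/J(218) + E/(-19712) = 19636/(-4 + 218 + 218**2) + 694188206/(-19712) = 19636/(-4 + 218 + 47524) + 694188206*(-1/19712) = 19636/47738 - 347094103/9856 = 19636*(1/47738) - 347094103/9856 = 9818/23869 - 347094103/9856 = -8284692378299/235252864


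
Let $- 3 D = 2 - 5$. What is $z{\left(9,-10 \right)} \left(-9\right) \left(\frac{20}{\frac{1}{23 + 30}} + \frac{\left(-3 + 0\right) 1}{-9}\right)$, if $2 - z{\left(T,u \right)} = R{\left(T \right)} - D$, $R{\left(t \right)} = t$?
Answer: $57258$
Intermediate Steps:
$D = 1$ ($D = - \frac{2 - 5}{3} = \left(- \frac{1}{3}\right) \left(-3\right) = 1$)
$z{\left(T,u \right)} = 3 - T$ ($z{\left(T,u \right)} = 2 - \left(T - 1\right) = 2 - \left(-1 + T\right) = 3 - T$)
$z{\left(9,-10 \right)} \left(-9\right) \left(\frac{20}{\frac{1}{23 + 30}} + \frac{\left(-3 + 0\right) 1}{-9}\right) = \left(3 - 9\right) \left(-9\right) \left(\frac{20}{\frac{1}{23 + 30}} + \frac{\left(-3 + 0\right) 1}{-9}\right) = \left(3 - 9\right) \left(-9\right) \left(\frac{20}{\frac{1}{53}} + \left(-3\right) 1 \left(- \frac{1}{9}\right)\right) = \left(-6\right) \left(-9\right) \left(20 \frac{1}{\frac{1}{53}} - - \frac{1}{3}\right) = 54 \left(20 \cdot 53 + \frac{1}{3}\right) = 54 \left(1060 + \frac{1}{3}\right) = 54 \cdot \frac{3181}{3} = 57258$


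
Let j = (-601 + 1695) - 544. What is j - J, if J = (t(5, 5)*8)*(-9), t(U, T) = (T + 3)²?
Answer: 5158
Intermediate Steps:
t(U, T) = (3 + T)²
j = 550 (j = 1094 - 544 = 550)
J = -4608 (J = ((3 + 5)²*8)*(-9) = (8²*8)*(-9) = (64*8)*(-9) = 512*(-9) = -4608)
j - J = 550 - 1*(-4608) = 550 + 4608 = 5158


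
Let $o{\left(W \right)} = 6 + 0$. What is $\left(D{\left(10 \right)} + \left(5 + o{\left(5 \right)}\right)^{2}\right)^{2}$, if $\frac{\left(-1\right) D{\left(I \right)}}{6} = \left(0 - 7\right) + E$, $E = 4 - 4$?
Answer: $26569$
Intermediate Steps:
$E = 0$ ($E = 4 - 4 = 0$)
$o{\left(W \right)} = 6$
$D{\left(I \right)} = 42$ ($D{\left(I \right)} = - 6 \left(\left(0 - 7\right) + 0\right) = - 6 \left(-7 + 0\right) = \left(-6\right) \left(-7\right) = 42$)
$\left(D{\left(10 \right)} + \left(5 + o{\left(5 \right)}\right)^{2}\right)^{2} = \left(42 + \left(5 + 6\right)^{2}\right)^{2} = \left(42 + 11^{2}\right)^{2} = \left(42 + 121\right)^{2} = 163^{2} = 26569$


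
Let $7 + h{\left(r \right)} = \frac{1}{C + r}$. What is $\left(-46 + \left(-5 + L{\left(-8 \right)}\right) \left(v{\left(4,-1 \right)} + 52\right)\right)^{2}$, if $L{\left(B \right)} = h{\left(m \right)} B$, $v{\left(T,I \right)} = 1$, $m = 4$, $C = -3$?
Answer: $4986289$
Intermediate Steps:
$h{\left(r \right)} = -7 + \frac{1}{-3 + r}$
$L{\left(B \right)} = - 6 B$ ($L{\left(B \right)} = \frac{22 - 28}{-3 + 4} B = \frac{22 - 28}{1} B = 1 \left(-6\right) B = - 6 B$)
$\left(-46 + \left(-5 + L{\left(-8 \right)}\right) \left(v{\left(4,-1 \right)} + 52\right)\right)^{2} = \left(-46 + \left(-5 - -48\right) \left(1 + 52\right)\right)^{2} = \left(-46 + \left(-5 + 48\right) 53\right)^{2} = \left(-46 + 43 \cdot 53\right)^{2} = \left(-46 + 2279\right)^{2} = 2233^{2} = 4986289$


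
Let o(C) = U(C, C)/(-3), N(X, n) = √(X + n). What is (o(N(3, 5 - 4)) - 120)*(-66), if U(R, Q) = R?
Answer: 7964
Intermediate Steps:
o(C) = -C/3 (o(C) = C/(-3) = C*(-⅓) = -C/3)
(o(N(3, 5 - 4)) - 120)*(-66) = (-√(3 + (5 - 4))/3 - 120)*(-66) = (-√(3 + 1)/3 - 120)*(-66) = (-√4/3 - 120)*(-66) = (-⅓*2 - 120)*(-66) = (-⅔ - 120)*(-66) = -362/3*(-66) = 7964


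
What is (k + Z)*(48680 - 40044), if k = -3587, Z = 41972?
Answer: 331492860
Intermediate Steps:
(k + Z)*(48680 - 40044) = (-3587 + 41972)*(48680 - 40044) = 38385*8636 = 331492860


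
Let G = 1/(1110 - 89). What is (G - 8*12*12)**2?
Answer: 1383425268481/1042441 ≈ 1.3271e+6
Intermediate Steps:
G = 1/1021 ≈ 0.00097943
(G - 8*12*12)**2 = (1/1021 - 8*12*12)**2 = (1/1021 - 96*12)**2 = (1/1021 - 1152)**2 = (-1176191/1021)**2 = 1383425268481/1042441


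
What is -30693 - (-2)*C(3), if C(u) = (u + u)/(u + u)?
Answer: -30691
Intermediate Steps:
C(u) = 1 (C(u) = (2*u)/((2*u)) = (2*u)*(1/(2*u)) = 1)
-30693 - (-2)*C(3) = -30693 - (-2) = -30693 - 1*(-2) = -30693 + 2 = -30691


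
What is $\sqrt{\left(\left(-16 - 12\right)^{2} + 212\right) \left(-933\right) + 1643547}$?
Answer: $\sqrt{714279} \approx 845.15$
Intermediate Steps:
$\sqrt{\left(\left(-16 - 12\right)^{2} + 212\right) \left(-933\right) + 1643547} = \sqrt{\left(\left(-28\right)^{2} + 212\right) \left(-933\right) + 1643547} = \sqrt{\left(784 + 212\right) \left(-933\right) + 1643547} = \sqrt{996 \left(-933\right) + 1643547} = \sqrt{-929268 + 1643547} = \sqrt{714279}$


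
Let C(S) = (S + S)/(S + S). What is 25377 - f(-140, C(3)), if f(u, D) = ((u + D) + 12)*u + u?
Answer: 7737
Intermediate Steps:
C(S) = 1 (C(S) = (2*S)/((2*S)) = (2*S)*(1/(2*S)) = 1)
f(u, D) = u + u*(12 + D + u) (f(u, D) = ((D + u) + 12)*u + u = (12 + D + u)*u + u = u*(12 + D + u) + u = u + u*(12 + D + u))
25377 - f(-140, C(3)) = 25377 - (-140)*(13 + 1 - 140) = 25377 - (-140)*(-126) = 25377 - 1*17640 = 25377 - 17640 = 7737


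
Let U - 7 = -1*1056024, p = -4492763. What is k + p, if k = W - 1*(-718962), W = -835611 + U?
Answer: -5665429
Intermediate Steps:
U = -1056017 (U = 7 - 1*1056024 = 7 - 1056024 = -1056017)
W = -1891628 (W = -835611 - 1056017 = -1891628)
k = -1172666 (k = -1891628 - 1*(-718962) = -1891628 + 718962 = -1172666)
k + p = -1172666 - 4492763 = -5665429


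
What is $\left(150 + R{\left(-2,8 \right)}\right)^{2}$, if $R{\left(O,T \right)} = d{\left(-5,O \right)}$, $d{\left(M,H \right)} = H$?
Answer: $21904$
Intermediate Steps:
$R{\left(O,T \right)} = O$
$\left(150 + R{\left(-2,8 \right)}\right)^{2} = \left(150 - 2\right)^{2} = 148^{2} = 21904$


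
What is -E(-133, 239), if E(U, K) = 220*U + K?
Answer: 29021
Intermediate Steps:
E(U, K) = K + 220*U
-E(-133, 239) = -(239 + 220*(-133)) = -(239 - 29260) = -1*(-29021) = 29021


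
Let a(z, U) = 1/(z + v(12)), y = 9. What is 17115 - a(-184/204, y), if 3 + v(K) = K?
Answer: 7068444/413 ≈ 17115.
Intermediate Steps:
v(K) = -3 + K
a(z, U) = 1/(9 + z) (a(z, U) = 1/(z + (-3 + 12)) = 1/(z + 9) = 1/(9 + z))
17115 - a(-184/204, y) = 17115 - 1/(9 - 184/204) = 17115 - 1/(9 - 184*1/204) = 17115 - 1/(9 - 46/51) = 17115 - 1/413/51 = 17115 - 1*51/413 = 17115 - 51/413 = 7068444/413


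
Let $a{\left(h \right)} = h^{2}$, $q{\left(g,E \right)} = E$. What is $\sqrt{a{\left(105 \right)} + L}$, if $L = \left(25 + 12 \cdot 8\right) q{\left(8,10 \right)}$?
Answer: $\sqrt{12235} \approx 110.61$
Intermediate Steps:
$L = 1210$ ($L = \left(25 + 12 \cdot 8\right) 10 = \left(25 + 96\right) 10 = 121 \cdot 10 = 1210$)
$\sqrt{a{\left(105 \right)} + L} = \sqrt{105^{2} + 1210} = \sqrt{11025 + 1210} = \sqrt{12235}$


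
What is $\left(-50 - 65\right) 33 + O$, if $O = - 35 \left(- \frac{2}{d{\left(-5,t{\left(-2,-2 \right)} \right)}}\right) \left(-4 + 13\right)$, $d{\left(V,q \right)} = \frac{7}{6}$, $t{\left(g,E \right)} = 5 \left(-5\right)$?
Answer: $-3255$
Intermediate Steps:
$t{\left(g,E \right)} = -25$
$d{\left(V,q \right)} = \frac{7}{6}$ ($d{\left(V,q \right)} = 7 \cdot \frac{1}{6} = \frac{7}{6}$)
$O = 540$ ($O = - 35 \left(- \frac{2}{\frac{7}{6}}\right) \left(-4 + 13\right) = - 35 \left(\left(-2\right) \frac{6}{7}\right) 9 = \left(-35\right) \left(- \frac{12}{7}\right) 9 = 60 \cdot 9 = 540$)
$\left(-50 - 65\right) 33 + O = \left(-50 - 65\right) 33 + 540 = \left(-115\right) 33 + 540 = -3795 + 540 = -3255$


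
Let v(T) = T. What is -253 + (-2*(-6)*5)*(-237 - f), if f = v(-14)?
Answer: -13633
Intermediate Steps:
f = -14
-253 + (-2*(-6)*5)*(-237 - f) = -253 + (-2*(-6)*5)*(-237 - 1*(-14)) = -253 + (12*5)*(-237 + 14) = -253 + 60*(-223) = -253 - 13380 = -13633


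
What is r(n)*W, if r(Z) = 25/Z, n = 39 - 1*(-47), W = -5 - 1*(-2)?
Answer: -75/86 ≈ -0.87209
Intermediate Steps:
W = -3 (W = -5 + 2 = -3)
n = 86 (n = 39 + 47 = 86)
r(n)*W = (25/86)*(-3) = -75/86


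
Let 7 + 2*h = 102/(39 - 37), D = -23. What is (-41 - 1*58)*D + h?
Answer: 2299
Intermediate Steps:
h = 22 (h = -7/2 + (102/(39 - 37))/2 = -7/2 + (102/2)/2 = -7/2 + (102*(½))/2 = -7/2 + (½)*51 = -7/2 + 51/2 = 22)
(-41 - 1*58)*D + h = (-41 - 1*58)*(-23) + 22 = (-41 - 58)*(-23) + 22 = -99*(-23) + 22 = 2277 + 22 = 2299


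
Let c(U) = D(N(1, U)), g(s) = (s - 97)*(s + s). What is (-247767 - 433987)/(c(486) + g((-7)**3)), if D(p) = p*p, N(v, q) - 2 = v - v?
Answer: -340877/150922 ≈ -2.2586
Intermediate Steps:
N(v, q) = 2 (N(v, q) = 2 + (v - v) = 2 + 0 = 2)
g(s) = 2*s*(-97 + s) (g(s) = (-97 + s)*(2*s) = 2*s*(-97 + s))
D(p) = p**2
c(U) = 4 (c(U) = 2**2 = 4)
(-247767 - 433987)/(c(486) + g((-7)**3)) = (-247767 - 433987)/(4 + 2*(-7)**3*(-97 + (-7)**3)) = -681754/(4 + 2*(-343)*(-97 - 343)) = -681754/(4 + 2*(-343)*(-440)) = -681754/(4 + 301840) = -681754/301844 = -681754*1/301844 = -340877/150922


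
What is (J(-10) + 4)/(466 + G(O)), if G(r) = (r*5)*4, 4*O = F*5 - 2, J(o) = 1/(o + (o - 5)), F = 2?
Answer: 9/1150 ≈ 0.0078261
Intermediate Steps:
J(o) = 1/(-5 + 2*o) (J(o) = 1/(o + (-5 + o)) = 1/(-5 + 2*o))
O = 2 (O = (2*5 - 2)/4 = (10 - 2)/4 = (¼)*8 = 2)
G(r) = 20*r (G(r) = (5*r)*4 = 20*r)
(J(-10) + 4)/(466 + G(O)) = (1/(-5 + 2*(-10)) + 4)/(466 + 20*2) = (1/(-5 - 20) + 4)/(466 + 40) = (1/(-25) + 4)/506 = (-1/25 + 4)*(1/506) = (99/25)*(1/506) = 9/1150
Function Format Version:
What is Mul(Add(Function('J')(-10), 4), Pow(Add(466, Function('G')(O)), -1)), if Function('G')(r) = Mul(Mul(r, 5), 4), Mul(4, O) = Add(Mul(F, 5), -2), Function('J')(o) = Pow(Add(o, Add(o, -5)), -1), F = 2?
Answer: Rational(9, 1150) ≈ 0.0078261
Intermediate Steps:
Function('J')(o) = Pow(Add(-5, Mul(2, o)), -1) (Function('J')(o) = Pow(Add(o, Add(-5, o)), -1) = Pow(Add(-5, Mul(2, o)), -1))
O = 2 (O = Mul(Rational(1, 4), Add(Mul(2, 5), -2)) = Mul(Rational(1, 4), Add(10, -2)) = Mul(Rational(1, 4), 8) = 2)
Function('G')(r) = Mul(20, r) (Function('G')(r) = Mul(Mul(5, r), 4) = Mul(20, r))
Mul(Add(Function('J')(-10), 4), Pow(Add(466, Function('G')(O)), -1)) = Mul(Add(Pow(Add(-5, Mul(2, -10)), -1), 4), Pow(Add(466, Mul(20, 2)), -1)) = Mul(Add(Pow(Add(-5, -20), -1), 4), Pow(Add(466, 40), -1)) = Mul(Add(Pow(-25, -1), 4), Pow(506, -1)) = Mul(Add(Rational(-1, 25), 4), Rational(1, 506)) = Mul(Rational(99, 25), Rational(1, 506)) = Rational(9, 1150)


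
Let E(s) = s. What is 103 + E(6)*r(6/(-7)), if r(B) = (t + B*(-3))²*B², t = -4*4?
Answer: 2155879/2401 ≈ 897.91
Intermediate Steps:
t = -16
r(B) = B²*(-16 - 3*B)² (r(B) = (-16 + B*(-3))²*B² = (-16 - 3*B)²*B² = B²*(-16 - 3*B)²)
103 + E(6)*r(6/(-7)) = 103 + 6*((6/(-7))²*(16 + 3*(6/(-7)))²) = 103 + 6*((6*(-⅐))²*(16 + 3*(6*(-⅐)))²) = 103 + 6*((-6/7)²*(16 + 3*(-6/7))²) = 103 + 6*(36*(16 - 18/7)²/49) = 103 + 6*(36*(94/7)²/49) = 103 + 6*((36/49)*(8836/49)) = 103 + 6*(318096/2401) = 103 + 1908576/2401 = 2155879/2401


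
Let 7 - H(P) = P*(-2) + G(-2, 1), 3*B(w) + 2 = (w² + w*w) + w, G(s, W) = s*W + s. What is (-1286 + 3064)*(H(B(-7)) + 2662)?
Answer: 14574266/3 ≈ 4.8581e+6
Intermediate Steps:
G(s, W) = s + W*s (G(s, W) = W*s + s = s + W*s)
B(w) = -⅔ + w/3 + 2*w²/3 (B(w) = -⅔ + ((w² + w*w) + w)/3 = -⅔ + ((w² + w²) + w)/3 = -⅔ + (2*w² + w)/3 = -⅔ + (w + 2*w²)/3 = -⅔ + (w/3 + 2*w²/3) = -⅔ + w/3 + 2*w²/3)
H(P) = 11 + 2*P (H(P) = 7 - (P*(-2) - 2*(1 + 1)) = 7 - (-2*P - 2*2) = 7 - (-2*P - 4) = 7 - (-4 - 2*P) = 7 + (4 + 2*P) = 11 + 2*P)
(-1286 + 3064)*(H(B(-7)) + 2662) = (-1286 + 3064)*((11 + 2*(-⅔ + (⅓)*(-7) + (⅔)*(-7)²)) + 2662) = 1778*((11 + 2*(-⅔ - 7/3 + (⅔)*49)) + 2662) = 1778*((11 + 2*(-⅔ - 7/3 + 98/3)) + 2662) = 1778*((11 + 2*(89/3)) + 2662) = 1778*((11 + 178/3) + 2662) = 1778*(211/3 + 2662) = 1778*(8197/3) = 14574266/3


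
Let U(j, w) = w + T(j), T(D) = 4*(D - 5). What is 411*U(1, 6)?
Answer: -4110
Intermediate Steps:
T(D) = -20 + 4*D (T(D) = 4*(-5 + D) = -20 + 4*D)
U(j, w) = -20 + w + 4*j (U(j, w) = w + (-20 + 4*j) = -20 + w + 4*j)
411*U(1, 6) = 411*(-20 + 6 + 4*1) = 411*(-20 + 6 + 4) = 411*(-10) = -4110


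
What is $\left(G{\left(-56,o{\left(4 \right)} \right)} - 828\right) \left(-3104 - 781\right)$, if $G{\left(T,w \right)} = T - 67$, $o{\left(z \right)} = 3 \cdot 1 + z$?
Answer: $3694635$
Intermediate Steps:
$o{\left(z \right)} = 3 + z$
$G{\left(T,w \right)} = -67 + T$
$\left(G{\left(-56,o{\left(4 \right)} \right)} - 828\right) \left(-3104 - 781\right) = \left(\left(-67 - 56\right) - 828\right) \left(-3104 - 781\right) = \left(-123 - 828\right) \left(-3885\right) = \left(-951\right) \left(-3885\right) = 3694635$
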